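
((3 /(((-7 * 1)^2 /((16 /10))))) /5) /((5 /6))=144 /6125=0.02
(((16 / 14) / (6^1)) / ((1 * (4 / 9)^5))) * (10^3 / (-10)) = -492075 / 448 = -1098.38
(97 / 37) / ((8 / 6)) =291 / 148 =1.97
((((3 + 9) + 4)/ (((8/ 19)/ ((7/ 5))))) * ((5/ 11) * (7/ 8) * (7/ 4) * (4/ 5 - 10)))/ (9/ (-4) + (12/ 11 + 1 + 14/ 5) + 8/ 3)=-449673/ 7006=-64.18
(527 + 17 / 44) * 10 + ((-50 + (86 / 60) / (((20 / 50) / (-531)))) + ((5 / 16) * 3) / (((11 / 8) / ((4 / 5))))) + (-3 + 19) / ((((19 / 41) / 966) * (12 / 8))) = 25556.61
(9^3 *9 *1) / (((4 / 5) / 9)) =295245 / 4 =73811.25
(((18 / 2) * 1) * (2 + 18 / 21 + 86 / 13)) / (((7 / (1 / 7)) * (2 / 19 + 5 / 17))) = 835278 / 191737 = 4.36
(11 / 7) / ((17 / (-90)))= -990 / 119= -8.32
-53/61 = -0.87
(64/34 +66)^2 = 1331716/289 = 4608.01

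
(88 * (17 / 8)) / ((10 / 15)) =561 / 2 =280.50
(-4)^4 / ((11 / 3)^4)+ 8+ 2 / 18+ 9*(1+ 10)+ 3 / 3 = 14432317 / 131769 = 109.53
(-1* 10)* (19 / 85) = -38 / 17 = -2.24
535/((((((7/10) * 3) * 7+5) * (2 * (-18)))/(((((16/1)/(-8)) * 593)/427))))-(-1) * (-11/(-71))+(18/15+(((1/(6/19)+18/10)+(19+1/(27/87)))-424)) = -42287902717/107504082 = -393.36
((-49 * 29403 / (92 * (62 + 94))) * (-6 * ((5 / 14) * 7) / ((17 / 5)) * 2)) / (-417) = -12006225 / 5652296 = -2.12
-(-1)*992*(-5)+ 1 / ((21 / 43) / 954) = -21046 / 7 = -3006.57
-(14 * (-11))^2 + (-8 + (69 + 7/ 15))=-354818/ 15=-23654.53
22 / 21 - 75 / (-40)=491 / 168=2.92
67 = 67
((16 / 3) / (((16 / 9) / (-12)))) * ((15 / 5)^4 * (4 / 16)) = -729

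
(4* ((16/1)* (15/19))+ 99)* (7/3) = 6629/19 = 348.89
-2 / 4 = -1 / 2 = -0.50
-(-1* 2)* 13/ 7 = 3.71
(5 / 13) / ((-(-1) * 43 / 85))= 0.76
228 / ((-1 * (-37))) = 228 / 37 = 6.16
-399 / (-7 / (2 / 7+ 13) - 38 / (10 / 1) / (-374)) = 69390090 / 89863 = 772.18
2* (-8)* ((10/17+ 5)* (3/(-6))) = 760/17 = 44.71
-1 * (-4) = 4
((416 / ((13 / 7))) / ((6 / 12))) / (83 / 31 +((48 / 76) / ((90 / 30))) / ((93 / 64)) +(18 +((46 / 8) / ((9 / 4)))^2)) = 667926 / 40781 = 16.38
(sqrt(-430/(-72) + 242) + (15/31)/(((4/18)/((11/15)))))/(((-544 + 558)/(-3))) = -sqrt(8927)/28 -297/868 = -3.72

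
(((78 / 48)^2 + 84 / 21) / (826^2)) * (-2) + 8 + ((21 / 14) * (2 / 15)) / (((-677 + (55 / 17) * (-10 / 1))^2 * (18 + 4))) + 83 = 15890466690466436809 / 174620550401010560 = 91.00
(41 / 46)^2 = 1681 / 2116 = 0.79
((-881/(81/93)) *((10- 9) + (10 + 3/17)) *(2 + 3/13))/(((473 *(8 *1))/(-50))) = 1881045125/5644782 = 333.24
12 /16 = 3 /4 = 0.75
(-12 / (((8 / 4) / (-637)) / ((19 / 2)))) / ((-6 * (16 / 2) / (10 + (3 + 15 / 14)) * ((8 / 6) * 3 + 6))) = -340613 / 320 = -1064.42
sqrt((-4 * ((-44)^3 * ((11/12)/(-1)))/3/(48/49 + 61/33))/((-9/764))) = 13552 * sqrt(28823619)/41157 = 1767.80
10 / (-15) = -2 / 3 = -0.67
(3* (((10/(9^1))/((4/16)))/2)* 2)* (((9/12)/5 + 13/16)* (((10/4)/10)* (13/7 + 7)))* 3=341/4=85.25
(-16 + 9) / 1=-7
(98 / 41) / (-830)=-49 / 17015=-0.00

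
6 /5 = 1.20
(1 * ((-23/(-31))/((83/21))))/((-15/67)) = -10787/12865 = -0.84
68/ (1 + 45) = 34/ 23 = 1.48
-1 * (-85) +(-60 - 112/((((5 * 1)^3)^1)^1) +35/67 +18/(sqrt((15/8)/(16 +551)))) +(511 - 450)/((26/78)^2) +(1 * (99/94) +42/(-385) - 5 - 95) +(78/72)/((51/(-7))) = 108 * sqrt(210)/5 +1257162488809/2649883500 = 787.44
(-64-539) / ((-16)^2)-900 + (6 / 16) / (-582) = -22407307 / 24832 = -902.36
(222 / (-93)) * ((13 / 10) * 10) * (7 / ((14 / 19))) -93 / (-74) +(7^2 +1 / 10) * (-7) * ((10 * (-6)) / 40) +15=5436787 / 22940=237.00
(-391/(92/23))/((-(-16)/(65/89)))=-25415/5696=-4.46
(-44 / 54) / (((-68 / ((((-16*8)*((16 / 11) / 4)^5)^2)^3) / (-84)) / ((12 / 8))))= -35494216806390423241907689750528 / 80901774155746070295136271949441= -0.44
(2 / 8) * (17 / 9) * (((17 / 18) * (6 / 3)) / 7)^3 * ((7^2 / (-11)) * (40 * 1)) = -835210 / 505197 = -1.65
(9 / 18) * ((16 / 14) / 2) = 2 / 7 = 0.29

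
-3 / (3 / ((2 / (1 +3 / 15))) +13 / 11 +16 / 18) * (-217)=322245 / 1916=168.19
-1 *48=-48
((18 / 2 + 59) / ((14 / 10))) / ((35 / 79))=5372 / 49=109.63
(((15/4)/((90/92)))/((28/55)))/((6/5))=6325/1008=6.27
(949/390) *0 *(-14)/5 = 0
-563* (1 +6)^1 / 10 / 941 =-0.42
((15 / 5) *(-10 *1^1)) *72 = -2160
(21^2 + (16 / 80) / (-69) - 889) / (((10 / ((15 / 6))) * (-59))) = 154561 / 81420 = 1.90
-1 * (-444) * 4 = 1776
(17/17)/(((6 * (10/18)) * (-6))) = -1/20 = -0.05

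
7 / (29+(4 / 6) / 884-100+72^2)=9282 / 6779839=0.00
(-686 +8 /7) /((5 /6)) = -28764 /35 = -821.83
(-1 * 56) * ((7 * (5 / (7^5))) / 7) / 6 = -20 / 7203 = -0.00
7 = 7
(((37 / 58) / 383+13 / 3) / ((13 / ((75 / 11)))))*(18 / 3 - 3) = 1969725 / 288782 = 6.82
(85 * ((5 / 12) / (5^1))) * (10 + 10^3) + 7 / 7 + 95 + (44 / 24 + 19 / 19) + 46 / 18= 65300 / 9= 7255.56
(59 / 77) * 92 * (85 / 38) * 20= 4613800 / 1463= 3153.66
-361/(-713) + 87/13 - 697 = -689.80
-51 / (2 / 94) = -2397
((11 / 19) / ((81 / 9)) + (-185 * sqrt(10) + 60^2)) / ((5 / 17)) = 10465387 / 855 - 629 * sqrt(10) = 10251.15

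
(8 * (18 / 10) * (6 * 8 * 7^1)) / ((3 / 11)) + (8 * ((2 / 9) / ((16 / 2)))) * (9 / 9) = 798346 / 45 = 17741.02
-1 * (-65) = 65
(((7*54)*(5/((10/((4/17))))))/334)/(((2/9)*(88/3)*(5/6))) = 0.02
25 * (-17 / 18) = -425 / 18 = -23.61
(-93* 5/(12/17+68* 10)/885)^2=277729/466144831504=0.00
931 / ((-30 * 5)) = -931 / 150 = -6.21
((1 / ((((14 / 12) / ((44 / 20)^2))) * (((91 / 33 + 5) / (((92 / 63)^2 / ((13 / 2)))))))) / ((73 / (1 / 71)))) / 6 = 704099 / 124799383800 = 0.00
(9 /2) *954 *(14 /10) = 30051 /5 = 6010.20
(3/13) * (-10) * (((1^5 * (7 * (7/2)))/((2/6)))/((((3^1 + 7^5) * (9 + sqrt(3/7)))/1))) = -9261/8216728 + 147 * sqrt(21)/8216728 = -0.00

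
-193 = -193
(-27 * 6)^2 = 26244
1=1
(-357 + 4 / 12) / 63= -1070 / 189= -5.66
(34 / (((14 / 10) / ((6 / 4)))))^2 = 65025 / 49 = 1327.04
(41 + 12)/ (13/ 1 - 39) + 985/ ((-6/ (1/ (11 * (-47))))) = -34699/ 20163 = -1.72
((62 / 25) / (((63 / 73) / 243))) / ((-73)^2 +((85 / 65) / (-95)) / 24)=724413456 / 5528304005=0.13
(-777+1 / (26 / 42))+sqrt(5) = -10080 / 13+sqrt(5) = -773.15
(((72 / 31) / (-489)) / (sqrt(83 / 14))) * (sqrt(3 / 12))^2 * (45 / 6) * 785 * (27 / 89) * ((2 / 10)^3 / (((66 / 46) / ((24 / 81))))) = -0.00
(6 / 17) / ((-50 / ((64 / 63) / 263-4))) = 66212 / 2347275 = 0.03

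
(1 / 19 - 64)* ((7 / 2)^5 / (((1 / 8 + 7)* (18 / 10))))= -3781575 / 1444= -2618.82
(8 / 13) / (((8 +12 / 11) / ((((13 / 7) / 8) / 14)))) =0.00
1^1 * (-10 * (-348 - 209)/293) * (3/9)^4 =5570/23733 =0.23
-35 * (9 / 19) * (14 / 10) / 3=-147 / 19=-7.74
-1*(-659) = 659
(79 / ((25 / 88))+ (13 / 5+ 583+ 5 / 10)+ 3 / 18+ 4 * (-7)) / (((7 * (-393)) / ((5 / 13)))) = -62726 / 536445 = -0.12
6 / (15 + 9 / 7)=7 / 19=0.37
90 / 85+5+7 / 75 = 7844 / 1275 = 6.15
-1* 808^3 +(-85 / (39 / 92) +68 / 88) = -452607279473 / 858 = -527514311.74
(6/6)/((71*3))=1/213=0.00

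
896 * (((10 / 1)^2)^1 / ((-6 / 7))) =-313600 / 3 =-104533.33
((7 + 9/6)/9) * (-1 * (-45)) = 85/2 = 42.50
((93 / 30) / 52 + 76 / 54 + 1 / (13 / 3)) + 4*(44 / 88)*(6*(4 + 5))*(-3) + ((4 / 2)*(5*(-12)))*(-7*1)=517.70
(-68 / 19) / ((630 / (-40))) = 272 / 1197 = 0.23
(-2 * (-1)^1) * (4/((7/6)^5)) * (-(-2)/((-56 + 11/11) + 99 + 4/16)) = 165888/991613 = 0.17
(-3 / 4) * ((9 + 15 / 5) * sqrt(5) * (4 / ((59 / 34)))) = -1224 * sqrt(5) / 59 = -46.39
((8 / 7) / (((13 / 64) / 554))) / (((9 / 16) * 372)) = 14.90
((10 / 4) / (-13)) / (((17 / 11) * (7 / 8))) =-220 / 1547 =-0.14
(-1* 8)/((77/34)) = -272/77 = -3.53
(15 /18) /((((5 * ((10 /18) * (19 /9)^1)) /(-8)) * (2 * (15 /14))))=-252 /475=-0.53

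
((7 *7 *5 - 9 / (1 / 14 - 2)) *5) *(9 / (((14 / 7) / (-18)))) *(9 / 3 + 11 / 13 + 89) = -122045805 / 13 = -9388138.85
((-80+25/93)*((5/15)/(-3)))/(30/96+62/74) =4389680/569997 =7.70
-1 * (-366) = 366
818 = 818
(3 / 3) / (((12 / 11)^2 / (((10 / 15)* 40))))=605 / 27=22.41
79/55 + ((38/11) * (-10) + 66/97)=-173007/5335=-32.43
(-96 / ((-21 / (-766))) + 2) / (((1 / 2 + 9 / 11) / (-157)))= 84616092 / 203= 416828.04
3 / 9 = 1 / 3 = 0.33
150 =150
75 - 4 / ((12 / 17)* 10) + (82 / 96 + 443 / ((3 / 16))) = 585109 / 240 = 2437.95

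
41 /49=0.84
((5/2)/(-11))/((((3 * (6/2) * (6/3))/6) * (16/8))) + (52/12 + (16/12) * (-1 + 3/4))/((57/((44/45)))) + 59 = 6662209/112860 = 59.03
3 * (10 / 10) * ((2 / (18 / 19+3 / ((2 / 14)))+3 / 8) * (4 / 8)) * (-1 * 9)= -13995 / 2224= -6.29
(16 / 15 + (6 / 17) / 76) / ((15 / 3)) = 10381 / 48450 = 0.21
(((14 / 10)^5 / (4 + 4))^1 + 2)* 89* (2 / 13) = 457371 / 12500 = 36.59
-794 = -794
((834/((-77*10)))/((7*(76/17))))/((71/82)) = -290649/7271110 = -0.04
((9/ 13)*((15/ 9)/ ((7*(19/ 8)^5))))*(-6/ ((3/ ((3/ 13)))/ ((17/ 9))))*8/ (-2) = 22282240/ 2929225117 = 0.01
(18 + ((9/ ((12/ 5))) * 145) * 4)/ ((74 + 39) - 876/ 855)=19.58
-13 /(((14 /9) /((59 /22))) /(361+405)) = -2643849 /154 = -17167.85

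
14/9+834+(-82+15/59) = 400273/531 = 753.81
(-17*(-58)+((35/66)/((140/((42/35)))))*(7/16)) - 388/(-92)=80168161/80960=990.22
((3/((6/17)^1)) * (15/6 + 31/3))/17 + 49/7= 161/12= 13.42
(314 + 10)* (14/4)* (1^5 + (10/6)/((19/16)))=51786/19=2725.58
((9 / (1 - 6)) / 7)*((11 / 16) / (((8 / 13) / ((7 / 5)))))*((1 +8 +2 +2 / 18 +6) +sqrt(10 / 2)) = -11011 / 1600 - 1287*sqrt(5) / 3200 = -7.78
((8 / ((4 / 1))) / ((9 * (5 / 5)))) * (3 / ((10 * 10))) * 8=4 / 75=0.05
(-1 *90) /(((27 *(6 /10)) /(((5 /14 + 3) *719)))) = -844825 /63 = -13409.92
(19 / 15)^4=2.57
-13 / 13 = -1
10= 10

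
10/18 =5/9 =0.56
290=290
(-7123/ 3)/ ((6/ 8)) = -28492/ 9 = -3165.78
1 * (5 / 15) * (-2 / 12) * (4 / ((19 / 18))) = -4 / 19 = -0.21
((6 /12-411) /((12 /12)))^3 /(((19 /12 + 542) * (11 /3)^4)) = -134473201623 /191006486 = -704.02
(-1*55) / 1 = -55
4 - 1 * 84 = -80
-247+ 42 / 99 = -8137 / 33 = -246.58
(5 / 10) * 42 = 21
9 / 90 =1 / 10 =0.10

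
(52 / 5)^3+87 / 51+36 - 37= 2391836 / 2125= 1125.57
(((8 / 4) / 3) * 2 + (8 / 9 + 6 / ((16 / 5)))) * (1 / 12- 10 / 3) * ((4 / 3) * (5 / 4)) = -19175 / 864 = -22.19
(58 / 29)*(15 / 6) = 5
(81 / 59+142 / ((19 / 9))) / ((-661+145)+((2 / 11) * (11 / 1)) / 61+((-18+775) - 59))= 4693401 / 12447584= 0.38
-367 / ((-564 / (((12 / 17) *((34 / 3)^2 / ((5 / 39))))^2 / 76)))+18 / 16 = 2294957591 / 535800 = 4283.24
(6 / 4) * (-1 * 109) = -327 / 2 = -163.50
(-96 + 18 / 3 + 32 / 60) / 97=-1342 / 1455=-0.92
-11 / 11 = -1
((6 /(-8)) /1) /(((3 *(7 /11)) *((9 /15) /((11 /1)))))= -605 /84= -7.20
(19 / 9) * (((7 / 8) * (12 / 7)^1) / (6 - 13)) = -19 / 42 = -0.45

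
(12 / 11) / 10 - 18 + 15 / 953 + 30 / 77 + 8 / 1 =-9.49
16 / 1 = 16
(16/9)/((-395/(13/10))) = -104/17775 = -0.01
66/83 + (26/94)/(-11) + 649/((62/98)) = 1365637044/1330241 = 1026.61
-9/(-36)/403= 1/1612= 0.00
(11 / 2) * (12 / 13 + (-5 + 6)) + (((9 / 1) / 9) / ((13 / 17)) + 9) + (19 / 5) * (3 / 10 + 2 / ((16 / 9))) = 68379 / 2600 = 26.30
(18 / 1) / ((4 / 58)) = 261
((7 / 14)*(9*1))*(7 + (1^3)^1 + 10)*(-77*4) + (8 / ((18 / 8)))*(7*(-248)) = -280084 / 9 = -31120.44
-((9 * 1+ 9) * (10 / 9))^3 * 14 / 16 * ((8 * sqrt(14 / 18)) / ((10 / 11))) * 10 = -543260.94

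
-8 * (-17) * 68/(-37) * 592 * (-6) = 887808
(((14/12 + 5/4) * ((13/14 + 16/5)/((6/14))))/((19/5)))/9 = 8381/12312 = 0.68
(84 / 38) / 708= 7 / 2242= 0.00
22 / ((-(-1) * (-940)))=-11 / 470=-0.02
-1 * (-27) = 27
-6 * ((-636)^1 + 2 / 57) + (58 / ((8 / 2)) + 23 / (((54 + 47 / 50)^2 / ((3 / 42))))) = 3830.29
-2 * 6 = -12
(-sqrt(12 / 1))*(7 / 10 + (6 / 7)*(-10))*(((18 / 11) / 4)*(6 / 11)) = 14877*sqrt(3) / 4235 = 6.08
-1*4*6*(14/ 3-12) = 176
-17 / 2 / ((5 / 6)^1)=-51 / 5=-10.20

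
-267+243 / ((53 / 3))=-13422 / 53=-253.25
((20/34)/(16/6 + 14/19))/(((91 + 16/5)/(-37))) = -17575/258893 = -0.07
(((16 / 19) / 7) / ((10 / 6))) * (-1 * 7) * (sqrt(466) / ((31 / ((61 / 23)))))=-2928 * sqrt(466) / 67735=-0.93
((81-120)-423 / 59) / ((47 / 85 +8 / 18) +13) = -520965 / 157943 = -3.30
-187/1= -187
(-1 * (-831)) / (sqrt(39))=277 * sqrt(39) / 13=133.07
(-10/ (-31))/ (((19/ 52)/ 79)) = 41080/ 589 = 69.75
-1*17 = -17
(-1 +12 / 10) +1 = 6 / 5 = 1.20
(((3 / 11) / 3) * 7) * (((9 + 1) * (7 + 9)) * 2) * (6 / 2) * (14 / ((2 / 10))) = 470400 / 11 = 42763.64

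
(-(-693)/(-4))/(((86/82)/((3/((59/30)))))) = -1278585/5074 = -251.99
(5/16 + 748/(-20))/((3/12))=-2967/20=-148.35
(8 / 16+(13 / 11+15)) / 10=367 / 220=1.67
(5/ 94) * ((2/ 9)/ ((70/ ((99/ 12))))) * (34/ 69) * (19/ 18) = 3553/ 4903416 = 0.00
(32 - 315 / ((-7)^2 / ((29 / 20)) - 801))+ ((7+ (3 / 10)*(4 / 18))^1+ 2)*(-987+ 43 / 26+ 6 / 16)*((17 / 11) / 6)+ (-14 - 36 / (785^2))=-80527563359543251 / 35290543924350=-2281.85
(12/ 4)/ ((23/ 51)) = 153/ 23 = 6.65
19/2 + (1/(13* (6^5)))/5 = 4801681/505440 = 9.50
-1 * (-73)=73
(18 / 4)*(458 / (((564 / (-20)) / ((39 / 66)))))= -44655 / 1034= -43.19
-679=-679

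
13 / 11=1.18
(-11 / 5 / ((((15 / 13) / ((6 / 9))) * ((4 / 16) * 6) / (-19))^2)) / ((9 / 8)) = -85900672 / 820125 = -104.74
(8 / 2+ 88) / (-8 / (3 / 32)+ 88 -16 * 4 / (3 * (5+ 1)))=-207 / 2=-103.50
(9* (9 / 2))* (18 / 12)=60.75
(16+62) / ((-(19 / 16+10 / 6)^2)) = -179712 / 18769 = -9.57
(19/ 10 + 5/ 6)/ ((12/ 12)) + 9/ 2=217/ 30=7.23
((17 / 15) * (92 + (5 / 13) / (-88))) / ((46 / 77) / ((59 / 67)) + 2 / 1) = 246303701 / 6327360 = 38.93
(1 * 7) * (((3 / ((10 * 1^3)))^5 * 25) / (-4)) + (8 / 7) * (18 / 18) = 116093 / 112000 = 1.04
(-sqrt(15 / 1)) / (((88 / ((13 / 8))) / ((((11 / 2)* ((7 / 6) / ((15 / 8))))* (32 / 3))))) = -2.61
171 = 171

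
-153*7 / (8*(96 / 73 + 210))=-8687 / 13712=-0.63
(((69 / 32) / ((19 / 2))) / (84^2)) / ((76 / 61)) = 1403 / 54340608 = 0.00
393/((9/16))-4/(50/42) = 695.31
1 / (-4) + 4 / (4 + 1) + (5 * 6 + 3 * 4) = 851 / 20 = 42.55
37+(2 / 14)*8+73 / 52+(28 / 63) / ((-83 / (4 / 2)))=10750153 / 271908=39.54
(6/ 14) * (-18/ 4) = -27/ 14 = -1.93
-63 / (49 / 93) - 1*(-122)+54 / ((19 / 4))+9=3032 / 133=22.80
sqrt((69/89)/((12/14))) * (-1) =-sqrt(28658)/178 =-0.95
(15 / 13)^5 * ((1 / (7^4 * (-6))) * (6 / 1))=-0.00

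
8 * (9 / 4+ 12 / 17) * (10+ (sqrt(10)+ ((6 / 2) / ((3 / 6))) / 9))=402 * sqrt(10) / 17+ 4288 / 17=327.01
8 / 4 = 2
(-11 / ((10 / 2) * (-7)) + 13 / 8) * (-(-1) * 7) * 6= 1629 / 20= 81.45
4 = 4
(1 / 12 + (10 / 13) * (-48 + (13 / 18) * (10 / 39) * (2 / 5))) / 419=-51643 / 588276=-0.09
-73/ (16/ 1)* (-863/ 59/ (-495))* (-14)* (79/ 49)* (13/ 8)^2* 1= 841099649/ 104670720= 8.04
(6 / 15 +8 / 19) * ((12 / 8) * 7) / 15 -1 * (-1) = 748 / 475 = 1.57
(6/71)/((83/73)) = 438/5893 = 0.07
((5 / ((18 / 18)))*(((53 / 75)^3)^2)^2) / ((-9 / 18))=-0.16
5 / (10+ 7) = 0.29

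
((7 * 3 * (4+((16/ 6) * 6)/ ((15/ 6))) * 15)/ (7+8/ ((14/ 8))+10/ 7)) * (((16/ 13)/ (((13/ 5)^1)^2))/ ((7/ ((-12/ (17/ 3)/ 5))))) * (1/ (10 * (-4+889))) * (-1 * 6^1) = 20736/ 11017955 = 0.00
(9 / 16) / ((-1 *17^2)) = -9 / 4624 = -0.00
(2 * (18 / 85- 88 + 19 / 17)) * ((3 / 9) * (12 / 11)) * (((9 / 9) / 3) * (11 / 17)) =-58936 / 4335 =-13.60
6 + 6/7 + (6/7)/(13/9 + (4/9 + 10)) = 5190/749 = 6.93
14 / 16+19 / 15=257 / 120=2.14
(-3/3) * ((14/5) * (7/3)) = -98/15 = -6.53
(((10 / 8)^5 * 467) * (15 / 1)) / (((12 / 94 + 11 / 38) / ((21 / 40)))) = 16420595625 / 610304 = 26905.60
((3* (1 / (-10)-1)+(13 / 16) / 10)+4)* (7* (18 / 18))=175 / 32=5.47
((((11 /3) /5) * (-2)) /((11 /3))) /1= -2 /5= -0.40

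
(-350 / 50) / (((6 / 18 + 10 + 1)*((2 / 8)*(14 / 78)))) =-234 / 17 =-13.76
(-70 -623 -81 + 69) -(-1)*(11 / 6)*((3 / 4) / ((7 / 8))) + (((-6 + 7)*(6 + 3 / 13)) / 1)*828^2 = 4271012.26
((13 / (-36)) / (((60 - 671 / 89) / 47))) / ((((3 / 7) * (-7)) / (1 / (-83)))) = -54379 / 41852916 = -0.00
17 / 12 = 1.42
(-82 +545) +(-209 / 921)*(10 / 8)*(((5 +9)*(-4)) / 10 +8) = 141932 / 307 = 462.32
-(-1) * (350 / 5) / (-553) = -10 / 79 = -0.13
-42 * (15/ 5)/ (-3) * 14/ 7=84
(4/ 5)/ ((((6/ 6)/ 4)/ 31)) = 496/ 5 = 99.20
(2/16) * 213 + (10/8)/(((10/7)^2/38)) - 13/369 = 184001/3690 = 49.86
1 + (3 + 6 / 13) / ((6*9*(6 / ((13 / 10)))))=73 / 72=1.01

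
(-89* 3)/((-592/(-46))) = -6141/296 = -20.75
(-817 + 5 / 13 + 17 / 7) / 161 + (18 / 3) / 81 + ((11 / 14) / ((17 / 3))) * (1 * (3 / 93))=-2075732507 / 416938158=-4.98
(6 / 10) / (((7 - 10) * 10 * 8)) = -1 / 400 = -0.00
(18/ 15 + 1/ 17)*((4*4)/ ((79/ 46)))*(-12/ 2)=-472512/ 6715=-70.37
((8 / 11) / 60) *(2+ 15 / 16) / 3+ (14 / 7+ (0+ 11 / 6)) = 15227 / 3960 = 3.85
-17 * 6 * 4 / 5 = -408 / 5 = -81.60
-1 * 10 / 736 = -0.01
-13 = -13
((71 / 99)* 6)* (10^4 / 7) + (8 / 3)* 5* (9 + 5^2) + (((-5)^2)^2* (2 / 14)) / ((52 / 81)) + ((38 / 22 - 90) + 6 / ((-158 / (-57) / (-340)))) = 1871128409 / 316316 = 5915.38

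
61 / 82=0.74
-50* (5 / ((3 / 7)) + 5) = -2500 / 3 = -833.33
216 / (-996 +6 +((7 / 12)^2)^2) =-4478976 / 20526239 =-0.22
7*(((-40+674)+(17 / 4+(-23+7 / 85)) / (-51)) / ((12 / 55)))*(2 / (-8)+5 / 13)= 5928949873 / 2164032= 2739.77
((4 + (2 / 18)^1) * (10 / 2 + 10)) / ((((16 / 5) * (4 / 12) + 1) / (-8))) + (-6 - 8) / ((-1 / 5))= -5230 / 31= -168.71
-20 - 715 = -735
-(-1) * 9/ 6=3/ 2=1.50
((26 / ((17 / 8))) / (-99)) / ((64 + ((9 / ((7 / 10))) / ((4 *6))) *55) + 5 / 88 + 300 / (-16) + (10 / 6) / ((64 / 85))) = -0.00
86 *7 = 602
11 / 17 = 0.65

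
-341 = -341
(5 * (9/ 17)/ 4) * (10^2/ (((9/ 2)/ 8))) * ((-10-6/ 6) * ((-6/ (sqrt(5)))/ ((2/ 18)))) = 31252.34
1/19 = 0.05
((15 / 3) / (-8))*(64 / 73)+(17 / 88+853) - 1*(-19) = 5599449 / 6424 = 871.65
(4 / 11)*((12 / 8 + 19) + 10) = 122 / 11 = 11.09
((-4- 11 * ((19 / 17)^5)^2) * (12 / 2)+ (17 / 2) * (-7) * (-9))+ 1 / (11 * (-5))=68914323789326827 / 221759329049390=310.76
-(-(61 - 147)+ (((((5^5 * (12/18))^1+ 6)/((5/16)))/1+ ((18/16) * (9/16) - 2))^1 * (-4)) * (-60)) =-12834927/8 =-1604365.88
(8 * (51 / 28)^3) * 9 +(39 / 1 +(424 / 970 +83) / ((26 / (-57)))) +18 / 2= 5193043887 / 17300920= 300.16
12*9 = 108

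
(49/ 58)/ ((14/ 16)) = 28/ 29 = 0.97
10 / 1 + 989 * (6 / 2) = 2977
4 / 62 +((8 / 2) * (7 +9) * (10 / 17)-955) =-483411 / 527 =-917.29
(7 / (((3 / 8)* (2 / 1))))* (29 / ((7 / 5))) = 580 / 3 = 193.33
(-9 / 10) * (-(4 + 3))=63 / 10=6.30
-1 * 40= -40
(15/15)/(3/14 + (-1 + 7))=14/87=0.16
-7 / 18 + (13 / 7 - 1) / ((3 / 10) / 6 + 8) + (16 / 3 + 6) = 224179 / 20286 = 11.05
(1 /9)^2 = 1 /81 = 0.01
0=0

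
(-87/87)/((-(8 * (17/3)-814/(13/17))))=-39/39746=-0.00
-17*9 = -153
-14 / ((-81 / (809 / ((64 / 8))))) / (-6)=-5663 / 1944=-2.91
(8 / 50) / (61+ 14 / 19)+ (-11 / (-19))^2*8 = 28414036 / 10586325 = 2.68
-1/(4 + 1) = -0.20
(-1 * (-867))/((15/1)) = 289/5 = 57.80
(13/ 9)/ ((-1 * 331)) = -13/ 2979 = -0.00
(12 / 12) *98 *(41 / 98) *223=9143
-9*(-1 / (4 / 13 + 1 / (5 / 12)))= 585 / 176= 3.32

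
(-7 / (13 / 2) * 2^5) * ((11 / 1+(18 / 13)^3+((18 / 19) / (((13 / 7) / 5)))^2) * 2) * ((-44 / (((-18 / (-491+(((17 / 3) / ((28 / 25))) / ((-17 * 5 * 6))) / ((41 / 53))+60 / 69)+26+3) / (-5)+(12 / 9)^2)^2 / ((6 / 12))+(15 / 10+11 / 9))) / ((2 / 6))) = 415621495836120669300417279513600 / 79757647909148423775162644029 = 5211.06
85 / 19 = 4.47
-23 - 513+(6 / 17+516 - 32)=-878 / 17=-51.65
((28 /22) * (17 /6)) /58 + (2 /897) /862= 15336049 /246655266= 0.06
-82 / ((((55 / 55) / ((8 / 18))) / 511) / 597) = -33353992 / 3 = -11117997.33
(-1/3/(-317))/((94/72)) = 12/14899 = 0.00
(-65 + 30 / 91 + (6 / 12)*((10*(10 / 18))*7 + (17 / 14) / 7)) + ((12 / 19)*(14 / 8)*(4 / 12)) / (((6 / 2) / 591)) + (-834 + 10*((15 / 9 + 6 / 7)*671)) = 7027186507 / 435708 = 16128.20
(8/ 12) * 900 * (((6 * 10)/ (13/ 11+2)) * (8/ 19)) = 633600/ 133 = 4763.91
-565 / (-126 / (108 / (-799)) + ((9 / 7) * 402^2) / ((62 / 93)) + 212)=-23730 / 13137979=-0.00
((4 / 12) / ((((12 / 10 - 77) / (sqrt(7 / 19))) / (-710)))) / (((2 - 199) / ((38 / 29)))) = -0.01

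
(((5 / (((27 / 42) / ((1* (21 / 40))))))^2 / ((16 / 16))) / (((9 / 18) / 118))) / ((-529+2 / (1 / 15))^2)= 141659 / 8964036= 0.02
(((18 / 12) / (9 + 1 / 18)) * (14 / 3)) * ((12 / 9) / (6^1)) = 28 / 163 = 0.17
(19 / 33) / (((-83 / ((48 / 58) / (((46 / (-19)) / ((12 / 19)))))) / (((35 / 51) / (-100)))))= -0.00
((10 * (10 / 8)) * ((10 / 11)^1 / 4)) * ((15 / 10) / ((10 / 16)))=75 / 11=6.82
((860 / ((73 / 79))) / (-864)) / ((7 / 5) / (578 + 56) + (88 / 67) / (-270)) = 405.51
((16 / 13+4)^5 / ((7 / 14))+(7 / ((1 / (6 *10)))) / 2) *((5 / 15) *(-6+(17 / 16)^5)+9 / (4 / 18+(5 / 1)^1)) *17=23891.98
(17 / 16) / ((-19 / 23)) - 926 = -281895 / 304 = -927.29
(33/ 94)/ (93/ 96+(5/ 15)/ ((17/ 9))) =8976/ 29281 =0.31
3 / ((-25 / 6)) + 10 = 232 / 25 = 9.28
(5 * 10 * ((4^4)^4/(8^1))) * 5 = 134217728000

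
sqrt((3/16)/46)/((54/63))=7 *sqrt(138)/1104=0.07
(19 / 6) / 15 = 19 / 90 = 0.21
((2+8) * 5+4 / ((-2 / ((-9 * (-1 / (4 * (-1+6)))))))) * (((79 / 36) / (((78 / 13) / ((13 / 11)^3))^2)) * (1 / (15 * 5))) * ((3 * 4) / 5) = 187227094301 / 717482205000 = 0.26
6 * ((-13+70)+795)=5112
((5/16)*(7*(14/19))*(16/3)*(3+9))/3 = 1960/57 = 34.39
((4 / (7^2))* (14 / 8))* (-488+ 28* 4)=-376 / 7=-53.71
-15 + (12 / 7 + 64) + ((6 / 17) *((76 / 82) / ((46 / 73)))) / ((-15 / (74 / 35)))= 142069849 / 2805425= 50.64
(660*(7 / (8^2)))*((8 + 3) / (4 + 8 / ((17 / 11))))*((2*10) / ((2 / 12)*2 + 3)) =215985 / 416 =519.19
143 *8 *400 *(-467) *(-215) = 45945328000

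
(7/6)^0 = 1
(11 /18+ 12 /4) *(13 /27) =845 /486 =1.74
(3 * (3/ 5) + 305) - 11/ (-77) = 10743/ 35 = 306.94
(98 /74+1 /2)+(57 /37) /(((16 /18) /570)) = 989.70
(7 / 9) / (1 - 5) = -7 / 36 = -0.19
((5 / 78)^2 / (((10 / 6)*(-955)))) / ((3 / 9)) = -1 / 129116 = -0.00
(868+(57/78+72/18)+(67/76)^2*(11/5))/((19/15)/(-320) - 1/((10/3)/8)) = -19697998020/54152527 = -363.75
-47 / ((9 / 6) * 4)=-7.83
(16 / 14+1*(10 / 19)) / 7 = 222 / 931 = 0.24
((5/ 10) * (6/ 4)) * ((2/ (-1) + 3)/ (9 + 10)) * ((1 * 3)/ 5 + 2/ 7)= 93/ 2660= 0.03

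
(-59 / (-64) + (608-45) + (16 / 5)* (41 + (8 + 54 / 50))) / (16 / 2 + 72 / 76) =110075037 / 1360000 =80.94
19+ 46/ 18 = 194/ 9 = 21.56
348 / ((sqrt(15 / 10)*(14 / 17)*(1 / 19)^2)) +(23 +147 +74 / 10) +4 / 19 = 16873 / 95 +355946*sqrt(6) / 7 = 124732.76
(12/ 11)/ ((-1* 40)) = -3/ 110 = -0.03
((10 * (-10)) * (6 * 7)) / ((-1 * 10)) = 420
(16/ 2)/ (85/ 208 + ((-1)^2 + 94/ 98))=81536/ 24133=3.38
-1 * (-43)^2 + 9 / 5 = -9236 / 5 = -1847.20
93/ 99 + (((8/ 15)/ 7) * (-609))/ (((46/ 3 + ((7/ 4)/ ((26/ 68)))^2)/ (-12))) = 17974651/ 1103685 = 16.29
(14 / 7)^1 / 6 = 1 / 3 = 0.33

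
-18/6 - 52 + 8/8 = -54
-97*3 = -291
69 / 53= 1.30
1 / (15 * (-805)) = -1 / 12075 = -0.00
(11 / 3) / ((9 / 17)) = 187 / 27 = 6.93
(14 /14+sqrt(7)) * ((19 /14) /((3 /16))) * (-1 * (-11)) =1672 /21+1672 * sqrt(7) /21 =290.27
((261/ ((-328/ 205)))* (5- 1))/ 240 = -87/ 32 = -2.72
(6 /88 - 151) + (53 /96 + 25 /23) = -3626023 /24288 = -149.29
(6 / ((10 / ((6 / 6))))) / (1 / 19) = 57 / 5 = 11.40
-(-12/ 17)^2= -144/ 289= -0.50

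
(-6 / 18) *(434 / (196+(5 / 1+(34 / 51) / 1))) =-434 / 605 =-0.72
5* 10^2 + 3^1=503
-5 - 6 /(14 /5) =-50 /7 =-7.14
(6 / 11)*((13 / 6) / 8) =13 / 88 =0.15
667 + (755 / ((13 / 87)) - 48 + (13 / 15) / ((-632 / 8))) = 87372251 / 15405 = 5671.68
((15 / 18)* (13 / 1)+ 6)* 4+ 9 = 229 / 3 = 76.33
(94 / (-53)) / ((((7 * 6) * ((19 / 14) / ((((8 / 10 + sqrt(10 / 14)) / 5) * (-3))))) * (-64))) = -47 * sqrt(35) / 1127840 - 47 / 201400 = -0.00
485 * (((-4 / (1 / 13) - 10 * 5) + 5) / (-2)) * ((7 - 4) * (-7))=-987945 / 2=-493972.50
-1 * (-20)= 20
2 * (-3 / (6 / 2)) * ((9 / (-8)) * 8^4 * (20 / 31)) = 184320 / 31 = 5945.81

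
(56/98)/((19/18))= 0.54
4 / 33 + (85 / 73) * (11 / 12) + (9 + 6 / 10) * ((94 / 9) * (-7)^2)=78922939 / 16060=4914.26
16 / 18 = 8 / 9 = 0.89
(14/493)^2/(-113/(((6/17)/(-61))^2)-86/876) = -515088/2156019416014811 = -0.00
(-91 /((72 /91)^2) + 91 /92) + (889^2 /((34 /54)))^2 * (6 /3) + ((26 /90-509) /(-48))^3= 1649087454668962815633737 /523331604000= 3151132937633.48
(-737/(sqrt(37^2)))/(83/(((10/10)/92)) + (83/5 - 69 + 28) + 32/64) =-7370/2816477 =-0.00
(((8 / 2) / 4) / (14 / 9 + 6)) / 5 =9 / 340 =0.03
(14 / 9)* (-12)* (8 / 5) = -448 / 15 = -29.87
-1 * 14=-14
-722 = -722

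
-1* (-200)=200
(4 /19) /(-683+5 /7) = -7 /22686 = -0.00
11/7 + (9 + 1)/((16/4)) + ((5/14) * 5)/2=139/28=4.96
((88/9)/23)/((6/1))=44/621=0.07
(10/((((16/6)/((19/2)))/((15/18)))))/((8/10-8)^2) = 11875/20736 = 0.57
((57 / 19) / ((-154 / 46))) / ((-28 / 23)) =1587 / 2156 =0.74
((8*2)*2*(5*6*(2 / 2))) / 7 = 960 / 7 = 137.14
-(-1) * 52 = 52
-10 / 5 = -2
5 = 5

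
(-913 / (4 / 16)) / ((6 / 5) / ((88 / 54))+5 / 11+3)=-401720 / 461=-871.41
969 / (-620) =-969 / 620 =-1.56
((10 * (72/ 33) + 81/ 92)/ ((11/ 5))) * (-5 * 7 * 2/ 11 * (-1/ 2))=4019925/ 122452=32.83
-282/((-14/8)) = 1128/7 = 161.14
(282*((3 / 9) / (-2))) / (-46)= 47 / 46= 1.02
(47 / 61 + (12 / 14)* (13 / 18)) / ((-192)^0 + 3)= 445 / 1281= 0.35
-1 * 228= -228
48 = 48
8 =8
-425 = -425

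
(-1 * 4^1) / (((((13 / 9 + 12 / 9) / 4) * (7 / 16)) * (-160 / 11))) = 792 / 875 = 0.91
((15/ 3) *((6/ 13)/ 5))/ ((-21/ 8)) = -16/ 91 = -0.18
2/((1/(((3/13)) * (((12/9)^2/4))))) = 8/39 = 0.21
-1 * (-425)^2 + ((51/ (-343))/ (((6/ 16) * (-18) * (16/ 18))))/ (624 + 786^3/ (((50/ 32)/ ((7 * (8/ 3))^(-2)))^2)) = -1226327249871250/ 6789355017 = -180625.00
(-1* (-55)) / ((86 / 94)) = 2585 / 43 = 60.12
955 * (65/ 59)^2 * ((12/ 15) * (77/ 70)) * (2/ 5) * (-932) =-1323697232/ 3481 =-380263.50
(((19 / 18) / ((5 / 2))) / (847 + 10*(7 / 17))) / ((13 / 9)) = 323 / 940485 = 0.00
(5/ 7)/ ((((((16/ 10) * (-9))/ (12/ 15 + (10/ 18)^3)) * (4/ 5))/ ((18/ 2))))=-0.54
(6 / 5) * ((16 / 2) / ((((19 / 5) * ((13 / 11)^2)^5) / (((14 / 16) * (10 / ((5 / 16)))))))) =34859898663744 / 2619311345131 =13.31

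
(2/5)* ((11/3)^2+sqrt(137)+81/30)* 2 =4* sqrt(137)/5+2906/225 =22.28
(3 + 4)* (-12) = -84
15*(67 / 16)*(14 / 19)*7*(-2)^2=49245 / 38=1295.92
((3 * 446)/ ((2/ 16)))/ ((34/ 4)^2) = 42816/ 289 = 148.15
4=4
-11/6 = -1.83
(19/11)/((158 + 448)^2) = 19/4039596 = 0.00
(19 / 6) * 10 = 95 / 3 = 31.67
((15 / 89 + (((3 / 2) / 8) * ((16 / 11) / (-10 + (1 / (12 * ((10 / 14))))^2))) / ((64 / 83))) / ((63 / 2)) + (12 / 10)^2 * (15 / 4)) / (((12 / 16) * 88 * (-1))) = -39943532611 / 487816961940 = -0.08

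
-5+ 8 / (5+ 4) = -37 / 9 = -4.11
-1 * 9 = -9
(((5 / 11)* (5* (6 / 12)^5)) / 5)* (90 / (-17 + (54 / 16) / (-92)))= -10350 / 137929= -0.08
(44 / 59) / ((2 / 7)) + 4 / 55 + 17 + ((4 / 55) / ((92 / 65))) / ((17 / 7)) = 25000406 / 1268795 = 19.70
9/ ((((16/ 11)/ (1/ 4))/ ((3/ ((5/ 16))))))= 14.85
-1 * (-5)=5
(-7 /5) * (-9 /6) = 21 /10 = 2.10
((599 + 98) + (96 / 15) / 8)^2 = 12173121 / 25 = 486924.84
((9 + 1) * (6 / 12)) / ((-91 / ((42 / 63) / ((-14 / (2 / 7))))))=10 / 13377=0.00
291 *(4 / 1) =1164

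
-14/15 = -0.93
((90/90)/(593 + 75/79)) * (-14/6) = -553/140766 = -0.00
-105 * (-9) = 945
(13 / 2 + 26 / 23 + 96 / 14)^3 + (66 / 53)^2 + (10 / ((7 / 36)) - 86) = 282075123763921 / 93781970632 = 3007.78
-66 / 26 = -33 / 13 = -2.54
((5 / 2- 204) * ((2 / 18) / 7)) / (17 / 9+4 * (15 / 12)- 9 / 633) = -0.47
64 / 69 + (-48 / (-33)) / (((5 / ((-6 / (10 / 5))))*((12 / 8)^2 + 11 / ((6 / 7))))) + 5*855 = 2937073501 / 686895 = 4275.87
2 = 2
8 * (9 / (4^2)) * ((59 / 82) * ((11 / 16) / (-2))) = -5841 / 5248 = -1.11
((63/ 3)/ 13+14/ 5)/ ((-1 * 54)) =-287/ 3510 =-0.08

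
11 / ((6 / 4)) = 22 / 3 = 7.33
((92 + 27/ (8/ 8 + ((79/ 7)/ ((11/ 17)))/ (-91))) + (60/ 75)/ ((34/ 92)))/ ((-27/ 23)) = -156951287/ 1444320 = -108.67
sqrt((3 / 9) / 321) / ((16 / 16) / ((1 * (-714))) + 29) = 238 * sqrt(107) / 2215435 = 0.00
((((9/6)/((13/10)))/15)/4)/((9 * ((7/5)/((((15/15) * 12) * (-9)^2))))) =135/91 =1.48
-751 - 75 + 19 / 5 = -4111 / 5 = -822.20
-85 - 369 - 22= -476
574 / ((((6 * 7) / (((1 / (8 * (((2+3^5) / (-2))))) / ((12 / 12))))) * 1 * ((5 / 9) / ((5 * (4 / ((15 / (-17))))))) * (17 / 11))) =451 / 1225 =0.37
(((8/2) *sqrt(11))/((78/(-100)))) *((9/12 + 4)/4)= -475 *sqrt(11)/78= -20.20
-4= -4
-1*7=-7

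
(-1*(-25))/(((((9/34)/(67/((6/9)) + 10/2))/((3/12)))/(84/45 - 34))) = -4322335/54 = -80043.24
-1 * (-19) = 19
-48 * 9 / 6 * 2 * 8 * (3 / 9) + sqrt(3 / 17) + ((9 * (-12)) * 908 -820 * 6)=-103368 + sqrt(51) / 17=-103367.58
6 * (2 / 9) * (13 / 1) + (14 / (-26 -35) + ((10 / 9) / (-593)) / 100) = 55682639 / 3255570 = 17.10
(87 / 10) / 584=87 / 5840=0.01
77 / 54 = 1.43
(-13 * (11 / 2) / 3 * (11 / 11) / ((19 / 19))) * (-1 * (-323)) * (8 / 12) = -46189 / 9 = -5132.11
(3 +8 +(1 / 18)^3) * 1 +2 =75817 / 5832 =13.00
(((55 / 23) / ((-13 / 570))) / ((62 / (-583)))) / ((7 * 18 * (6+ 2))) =3046175 / 3114384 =0.98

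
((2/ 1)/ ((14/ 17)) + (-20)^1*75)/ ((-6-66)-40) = 10483/ 784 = 13.37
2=2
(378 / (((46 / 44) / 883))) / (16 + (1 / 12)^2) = 19945.22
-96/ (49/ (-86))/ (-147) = -2752/ 2401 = -1.15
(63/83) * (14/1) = 882/83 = 10.63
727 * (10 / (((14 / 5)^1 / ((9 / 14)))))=1669.13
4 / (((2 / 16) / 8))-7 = 249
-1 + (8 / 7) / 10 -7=-276 / 35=-7.89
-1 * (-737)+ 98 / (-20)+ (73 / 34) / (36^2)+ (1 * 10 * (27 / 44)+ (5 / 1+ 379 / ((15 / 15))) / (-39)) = 22948539331 / 31505760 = 728.39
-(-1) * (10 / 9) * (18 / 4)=5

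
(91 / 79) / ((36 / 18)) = 0.58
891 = 891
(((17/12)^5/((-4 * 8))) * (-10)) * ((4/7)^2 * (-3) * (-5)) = 35496425/4064256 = 8.73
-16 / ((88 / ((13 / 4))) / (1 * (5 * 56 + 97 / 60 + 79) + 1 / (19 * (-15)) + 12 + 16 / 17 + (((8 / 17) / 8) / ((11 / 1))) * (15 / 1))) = -345156123 / 1563320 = -220.78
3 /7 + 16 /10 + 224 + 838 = 37241 /35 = 1064.03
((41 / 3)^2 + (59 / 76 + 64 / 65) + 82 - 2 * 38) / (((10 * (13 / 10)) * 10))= 8649191 / 5779800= 1.50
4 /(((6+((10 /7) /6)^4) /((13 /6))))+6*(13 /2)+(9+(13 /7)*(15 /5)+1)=457787716 /8172577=56.02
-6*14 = -84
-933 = -933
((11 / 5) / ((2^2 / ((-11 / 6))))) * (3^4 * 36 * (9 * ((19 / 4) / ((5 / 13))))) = -65362869 / 200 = -326814.34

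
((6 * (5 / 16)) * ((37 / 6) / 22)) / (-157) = -185 / 55264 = -0.00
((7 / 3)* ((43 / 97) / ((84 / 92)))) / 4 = 989 / 3492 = 0.28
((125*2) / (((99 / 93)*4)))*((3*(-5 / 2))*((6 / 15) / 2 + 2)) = -3875 / 4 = -968.75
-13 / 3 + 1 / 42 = -181 / 42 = -4.31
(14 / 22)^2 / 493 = 49 / 59653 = 0.00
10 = 10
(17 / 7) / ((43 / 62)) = 1054 / 301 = 3.50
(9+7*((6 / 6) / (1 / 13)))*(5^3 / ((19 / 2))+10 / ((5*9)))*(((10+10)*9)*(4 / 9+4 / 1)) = 183040000 / 171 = 1070409.36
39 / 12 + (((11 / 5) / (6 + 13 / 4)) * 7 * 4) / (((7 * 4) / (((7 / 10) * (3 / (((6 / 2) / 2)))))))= 3.58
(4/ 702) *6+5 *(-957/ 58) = -19297/ 234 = -82.47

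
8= 8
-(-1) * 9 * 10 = 90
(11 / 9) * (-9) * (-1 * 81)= 891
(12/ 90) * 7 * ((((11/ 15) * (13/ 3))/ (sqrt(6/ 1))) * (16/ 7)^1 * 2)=4576 * sqrt(6)/ 2025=5.54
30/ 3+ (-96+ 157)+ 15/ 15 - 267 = -195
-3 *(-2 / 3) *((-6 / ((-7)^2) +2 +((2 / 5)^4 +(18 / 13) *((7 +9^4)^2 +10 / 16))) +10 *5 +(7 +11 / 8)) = 190241526582161 / 1592500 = 119460927.21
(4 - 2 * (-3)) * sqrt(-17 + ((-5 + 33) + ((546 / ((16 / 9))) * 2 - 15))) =5 * sqrt(2441) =247.03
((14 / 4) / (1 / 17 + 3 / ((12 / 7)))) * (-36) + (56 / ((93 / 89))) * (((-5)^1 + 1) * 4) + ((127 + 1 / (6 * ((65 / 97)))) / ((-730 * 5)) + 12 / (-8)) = -928.66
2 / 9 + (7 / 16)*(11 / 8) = 949 / 1152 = 0.82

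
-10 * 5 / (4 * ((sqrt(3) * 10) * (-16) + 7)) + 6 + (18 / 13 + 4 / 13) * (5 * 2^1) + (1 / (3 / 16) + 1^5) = 2000 * sqrt(3) / 76751 + 175152607 / 5986578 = 29.30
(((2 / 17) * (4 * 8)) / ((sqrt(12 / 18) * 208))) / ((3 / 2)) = 4 * sqrt(6) / 663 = 0.01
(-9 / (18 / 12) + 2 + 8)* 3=12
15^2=225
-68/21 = -3.24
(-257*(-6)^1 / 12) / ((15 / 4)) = 514 / 15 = 34.27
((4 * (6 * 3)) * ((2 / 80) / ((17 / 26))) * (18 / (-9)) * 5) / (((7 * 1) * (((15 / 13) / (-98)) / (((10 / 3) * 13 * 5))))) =1230320 / 17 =72371.76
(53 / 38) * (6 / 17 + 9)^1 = 13.04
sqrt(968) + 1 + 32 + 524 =22 * sqrt(2) + 557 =588.11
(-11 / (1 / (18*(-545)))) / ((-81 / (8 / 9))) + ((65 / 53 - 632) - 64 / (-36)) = -7784039 / 4293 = -1813.19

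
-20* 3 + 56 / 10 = -272 / 5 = -54.40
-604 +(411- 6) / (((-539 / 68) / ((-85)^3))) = 16912676944 / 539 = 31377879.30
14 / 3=4.67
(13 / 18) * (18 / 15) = 13 / 15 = 0.87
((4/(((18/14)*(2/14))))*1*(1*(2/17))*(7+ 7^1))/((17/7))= 38416/2601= 14.77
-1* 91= -91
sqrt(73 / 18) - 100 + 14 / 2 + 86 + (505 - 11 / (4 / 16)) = sqrt(146) / 6 + 454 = 456.01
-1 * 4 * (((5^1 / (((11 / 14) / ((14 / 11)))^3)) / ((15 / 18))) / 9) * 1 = -60236288 / 5314683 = -11.33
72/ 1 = 72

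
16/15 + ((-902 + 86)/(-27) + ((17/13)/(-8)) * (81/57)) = 2761553/88920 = 31.06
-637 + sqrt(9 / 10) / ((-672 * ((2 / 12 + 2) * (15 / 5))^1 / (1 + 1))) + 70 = -567-sqrt(10) / 7280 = -567.00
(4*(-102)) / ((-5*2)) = 204 / 5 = 40.80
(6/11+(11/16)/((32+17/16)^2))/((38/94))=79006154/58486769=1.35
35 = 35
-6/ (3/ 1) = -2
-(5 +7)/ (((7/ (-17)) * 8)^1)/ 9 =0.40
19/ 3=6.33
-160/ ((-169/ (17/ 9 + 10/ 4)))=4.16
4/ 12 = 0.33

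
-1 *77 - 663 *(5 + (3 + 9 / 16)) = -92063 / 16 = -5753.94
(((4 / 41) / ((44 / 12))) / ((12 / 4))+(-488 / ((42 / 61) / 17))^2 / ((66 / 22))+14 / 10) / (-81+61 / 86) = -12416013483753826 / 20600135325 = -602715.14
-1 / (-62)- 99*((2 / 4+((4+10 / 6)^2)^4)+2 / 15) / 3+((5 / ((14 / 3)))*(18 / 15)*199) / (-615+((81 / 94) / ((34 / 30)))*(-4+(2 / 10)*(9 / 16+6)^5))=-11465749838243549701570112 / 326788626458035035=-35086134.92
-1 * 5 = -5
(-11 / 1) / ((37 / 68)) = -748 / 37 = -20.22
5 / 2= 2.50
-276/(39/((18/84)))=-138/91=-1.52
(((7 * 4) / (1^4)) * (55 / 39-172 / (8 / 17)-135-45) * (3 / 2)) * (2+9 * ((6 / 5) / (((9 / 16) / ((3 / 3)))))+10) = -3564876 / 5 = -712975.20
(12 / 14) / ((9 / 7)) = 0.67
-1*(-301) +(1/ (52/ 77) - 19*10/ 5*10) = -4031/ 52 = -77.52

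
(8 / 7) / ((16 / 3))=3 / 14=0.21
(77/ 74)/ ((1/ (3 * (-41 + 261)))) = 25410/ 37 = 686.76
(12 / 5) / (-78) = -2 / 65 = -0.03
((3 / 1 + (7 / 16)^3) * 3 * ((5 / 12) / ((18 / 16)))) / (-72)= -0.05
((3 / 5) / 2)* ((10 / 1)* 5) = 15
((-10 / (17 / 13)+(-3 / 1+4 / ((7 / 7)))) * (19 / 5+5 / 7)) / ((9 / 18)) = -35708 / 595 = -60.01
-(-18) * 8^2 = 1152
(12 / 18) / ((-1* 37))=-2 / 111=-0.02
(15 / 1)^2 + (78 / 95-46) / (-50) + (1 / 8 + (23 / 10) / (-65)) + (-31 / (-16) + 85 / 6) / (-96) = 32128637369 / 142272000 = 225.83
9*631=5679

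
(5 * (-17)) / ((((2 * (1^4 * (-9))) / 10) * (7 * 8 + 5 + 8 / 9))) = 425 / 557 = 0.76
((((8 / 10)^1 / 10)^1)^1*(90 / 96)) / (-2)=-3 / 80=-0.04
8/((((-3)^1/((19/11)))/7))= -1064/33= -32.24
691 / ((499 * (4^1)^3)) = 691 / 31936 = 0.02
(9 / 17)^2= 81 / 289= 0.28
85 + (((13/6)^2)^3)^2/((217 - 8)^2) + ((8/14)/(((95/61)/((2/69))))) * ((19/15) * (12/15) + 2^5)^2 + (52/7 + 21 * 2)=999597600619270455763/6834164600102400000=146.26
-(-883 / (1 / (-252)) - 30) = -222486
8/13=0.62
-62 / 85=-0.73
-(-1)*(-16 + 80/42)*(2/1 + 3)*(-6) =2960/7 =422.86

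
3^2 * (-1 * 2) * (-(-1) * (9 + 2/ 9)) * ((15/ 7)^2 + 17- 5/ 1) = -134958/ 49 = -2754.24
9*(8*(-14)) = -1008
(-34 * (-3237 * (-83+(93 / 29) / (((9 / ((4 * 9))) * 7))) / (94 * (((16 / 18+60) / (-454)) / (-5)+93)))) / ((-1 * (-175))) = -1852414317819 / 317328078515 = -5.84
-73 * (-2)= 146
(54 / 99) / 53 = 6 / 583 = 0.01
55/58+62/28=642/203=3.16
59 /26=2.27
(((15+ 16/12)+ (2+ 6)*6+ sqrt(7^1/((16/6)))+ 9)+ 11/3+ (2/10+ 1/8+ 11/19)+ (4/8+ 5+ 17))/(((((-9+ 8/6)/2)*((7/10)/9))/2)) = -294327/437-270*sqrt(42)/161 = -684.39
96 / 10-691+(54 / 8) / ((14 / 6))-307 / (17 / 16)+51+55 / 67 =-146005949 / 159460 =-915.63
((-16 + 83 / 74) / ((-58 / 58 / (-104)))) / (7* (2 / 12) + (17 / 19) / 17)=-6526728 / 5143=-1269.05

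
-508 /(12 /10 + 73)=-2540 /371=-6.85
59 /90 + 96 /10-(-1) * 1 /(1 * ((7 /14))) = 1103 /90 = 12.26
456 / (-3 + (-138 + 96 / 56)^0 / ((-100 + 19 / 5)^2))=-52750308 / 347029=-152.01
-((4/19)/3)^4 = -256/10556001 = -0.00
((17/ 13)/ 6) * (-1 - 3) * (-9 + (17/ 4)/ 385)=235331/ 30030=7.84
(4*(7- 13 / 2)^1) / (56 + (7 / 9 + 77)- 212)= -9 / 352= -0.03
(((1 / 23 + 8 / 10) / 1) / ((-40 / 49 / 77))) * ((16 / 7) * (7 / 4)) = -365981 / 1150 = -318.24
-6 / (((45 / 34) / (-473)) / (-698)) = -22450472 / 15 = -1496698.13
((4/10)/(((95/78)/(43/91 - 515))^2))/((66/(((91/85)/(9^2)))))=113999583568/7974264375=14.30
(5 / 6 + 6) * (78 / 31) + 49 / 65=36164 / 2015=17.95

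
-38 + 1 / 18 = -683 / 18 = -37.94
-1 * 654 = -654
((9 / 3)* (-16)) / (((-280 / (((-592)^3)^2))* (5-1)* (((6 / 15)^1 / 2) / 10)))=645686192410460160 / 7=92240884630065737.14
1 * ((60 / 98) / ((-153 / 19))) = -190 / 2499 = -0.08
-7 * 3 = -21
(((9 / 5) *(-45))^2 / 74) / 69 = 2187 / 1702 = 1.28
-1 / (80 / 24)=-3 / 10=-0.30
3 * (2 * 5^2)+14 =164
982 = 982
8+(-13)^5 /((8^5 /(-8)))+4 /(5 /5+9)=2028497 /20480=99.05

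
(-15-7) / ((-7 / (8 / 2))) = 88 / 7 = 12.57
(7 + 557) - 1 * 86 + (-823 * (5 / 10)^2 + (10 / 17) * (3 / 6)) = 18533 / 68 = 272.54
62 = 62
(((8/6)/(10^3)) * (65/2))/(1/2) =13/150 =0.09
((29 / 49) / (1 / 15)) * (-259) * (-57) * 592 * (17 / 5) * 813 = 1501263777456 / 7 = 214466253922.29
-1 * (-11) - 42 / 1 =-31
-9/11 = -0.82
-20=-20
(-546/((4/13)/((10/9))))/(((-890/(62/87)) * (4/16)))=146692/23229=6.32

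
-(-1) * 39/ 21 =13/ 7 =1.86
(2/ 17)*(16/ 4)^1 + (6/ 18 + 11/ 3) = 76/ 17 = 4.47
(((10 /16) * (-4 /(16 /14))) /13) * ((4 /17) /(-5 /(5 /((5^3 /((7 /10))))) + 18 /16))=490 /2196077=0.00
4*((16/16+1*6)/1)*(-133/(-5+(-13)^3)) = 1862/1101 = 1.69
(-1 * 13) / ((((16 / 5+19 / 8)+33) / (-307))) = 103.46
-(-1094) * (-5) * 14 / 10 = -7658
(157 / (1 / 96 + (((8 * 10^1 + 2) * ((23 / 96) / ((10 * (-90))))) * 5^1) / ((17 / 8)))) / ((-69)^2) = -1281120 / 1590703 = -0.81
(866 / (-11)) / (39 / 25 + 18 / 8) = -86600 / 4191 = -20.66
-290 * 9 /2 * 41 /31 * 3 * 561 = -90048915 /31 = -2904803.71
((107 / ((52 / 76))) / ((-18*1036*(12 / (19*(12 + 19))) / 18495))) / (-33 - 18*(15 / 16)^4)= 839930209280 / 5174974623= 162.31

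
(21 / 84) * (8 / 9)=2 / 9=0.22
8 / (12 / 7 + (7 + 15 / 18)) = 336 / 401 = 0.84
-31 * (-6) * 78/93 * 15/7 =2340/7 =334.29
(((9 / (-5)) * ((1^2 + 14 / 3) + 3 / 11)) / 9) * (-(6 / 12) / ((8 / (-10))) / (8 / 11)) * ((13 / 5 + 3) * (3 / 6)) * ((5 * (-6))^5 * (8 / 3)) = 185220000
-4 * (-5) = 20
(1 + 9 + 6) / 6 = 8 / 3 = 2.67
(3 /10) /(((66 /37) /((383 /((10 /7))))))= 99197 /2200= 45.09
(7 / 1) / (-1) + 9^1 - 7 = -5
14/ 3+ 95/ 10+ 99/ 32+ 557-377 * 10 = -306791/ 96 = -3195.74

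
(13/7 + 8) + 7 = 118/7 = 16.86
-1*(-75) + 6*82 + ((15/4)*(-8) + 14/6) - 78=1384/3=461.33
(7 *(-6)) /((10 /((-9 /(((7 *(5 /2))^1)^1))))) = 54 /25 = 2.16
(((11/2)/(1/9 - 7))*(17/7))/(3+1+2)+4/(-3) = -8627/5208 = -1.66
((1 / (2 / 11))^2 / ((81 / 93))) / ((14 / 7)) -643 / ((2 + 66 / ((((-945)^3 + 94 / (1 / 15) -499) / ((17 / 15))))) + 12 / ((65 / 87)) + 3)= -63173000570413 / 4798978569432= -13.16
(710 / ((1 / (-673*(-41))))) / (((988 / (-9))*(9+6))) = -5877309 / 494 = -11897.39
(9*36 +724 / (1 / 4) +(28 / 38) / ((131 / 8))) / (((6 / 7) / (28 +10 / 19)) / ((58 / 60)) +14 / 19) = 110228062749 / 26287508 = 4193.17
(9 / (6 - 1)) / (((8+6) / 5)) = 9 / 14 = 0.64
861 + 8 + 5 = 874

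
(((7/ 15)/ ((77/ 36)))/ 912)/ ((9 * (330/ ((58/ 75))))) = 0.00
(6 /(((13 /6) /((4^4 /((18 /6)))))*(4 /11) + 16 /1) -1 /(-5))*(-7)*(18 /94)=-4081203 /5297135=-0.77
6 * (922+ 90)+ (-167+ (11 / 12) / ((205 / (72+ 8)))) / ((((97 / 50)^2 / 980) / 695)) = -34894239581896 / 1157307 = -30151238.68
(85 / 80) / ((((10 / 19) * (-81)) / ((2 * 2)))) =-323 / 3240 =-0.10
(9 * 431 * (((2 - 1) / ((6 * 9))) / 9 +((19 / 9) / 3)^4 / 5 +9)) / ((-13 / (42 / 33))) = -145121522539 / 42220035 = -3437.27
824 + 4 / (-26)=10710 / 13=823.85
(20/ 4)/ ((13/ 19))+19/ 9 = 1102/ 117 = 9.42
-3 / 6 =-1 / 2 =-0.50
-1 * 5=-5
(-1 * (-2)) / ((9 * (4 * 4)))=1 / 72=0.01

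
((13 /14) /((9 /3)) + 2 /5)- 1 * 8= -1531 /210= -7.29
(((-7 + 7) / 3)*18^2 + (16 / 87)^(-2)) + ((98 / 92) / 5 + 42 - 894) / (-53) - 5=63408063 / 1560320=40.64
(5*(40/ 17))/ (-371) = -200/ 6307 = -0.03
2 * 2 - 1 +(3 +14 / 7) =8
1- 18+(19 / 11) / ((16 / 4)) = -729 / 44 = -16.57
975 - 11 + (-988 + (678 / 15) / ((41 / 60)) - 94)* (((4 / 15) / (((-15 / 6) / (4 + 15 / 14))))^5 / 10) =6465560126104708 / 6674431640625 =968.71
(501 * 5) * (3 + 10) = 32565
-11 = -11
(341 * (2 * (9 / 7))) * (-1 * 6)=-36828 / 7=-5261.14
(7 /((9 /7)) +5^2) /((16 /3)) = 137 /24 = 5.71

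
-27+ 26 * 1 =-1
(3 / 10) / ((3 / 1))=1 / 10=0.10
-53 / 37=-1.43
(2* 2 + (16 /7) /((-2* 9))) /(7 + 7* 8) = 0.06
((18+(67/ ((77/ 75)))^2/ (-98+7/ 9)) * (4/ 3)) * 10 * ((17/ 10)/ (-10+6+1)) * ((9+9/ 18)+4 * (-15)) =-408642566/ 41503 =-9846.10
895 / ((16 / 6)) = 2685 / 8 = 335.62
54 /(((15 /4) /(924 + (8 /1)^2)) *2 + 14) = 106704 /27679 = 3.86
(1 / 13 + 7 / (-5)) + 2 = 44 / 65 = 0.68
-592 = -592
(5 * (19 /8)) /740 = 19 /1184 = 0.02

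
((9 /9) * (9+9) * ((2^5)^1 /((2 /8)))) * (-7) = -16128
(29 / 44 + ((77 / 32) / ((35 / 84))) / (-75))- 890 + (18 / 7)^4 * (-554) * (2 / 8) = -183421352397 / 26411000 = -6944.88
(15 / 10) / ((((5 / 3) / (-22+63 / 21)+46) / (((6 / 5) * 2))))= 1026 / 13085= 0.08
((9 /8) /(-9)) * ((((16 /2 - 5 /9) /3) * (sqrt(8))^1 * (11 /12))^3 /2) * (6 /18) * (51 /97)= -6805364401 * sqrt(2) /3299185728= -2.92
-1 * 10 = -10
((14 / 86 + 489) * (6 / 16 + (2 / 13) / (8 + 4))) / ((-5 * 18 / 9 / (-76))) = 1859891 / 1290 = 1441.78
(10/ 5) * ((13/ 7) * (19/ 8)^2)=4693/ 224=20.95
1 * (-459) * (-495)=227205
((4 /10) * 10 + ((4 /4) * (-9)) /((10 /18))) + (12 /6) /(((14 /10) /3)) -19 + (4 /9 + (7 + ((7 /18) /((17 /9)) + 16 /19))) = -3748663 /203490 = -18.42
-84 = -84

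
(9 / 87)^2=9 / 841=0.01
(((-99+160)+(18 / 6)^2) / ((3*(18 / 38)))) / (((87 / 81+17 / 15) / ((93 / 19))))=16275 / 149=109.23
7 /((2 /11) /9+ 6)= 693 /596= 1.16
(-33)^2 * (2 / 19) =2178 / 19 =114.63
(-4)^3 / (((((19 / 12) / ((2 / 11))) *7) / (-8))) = 12288 / 1463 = 8.40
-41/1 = -41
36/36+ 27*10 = 271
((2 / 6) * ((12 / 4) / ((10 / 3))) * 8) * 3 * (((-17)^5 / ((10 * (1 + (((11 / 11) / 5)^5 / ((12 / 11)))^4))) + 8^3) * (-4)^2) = -161147386406249995682193408 / 9887695312500073205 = -16297770.24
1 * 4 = 4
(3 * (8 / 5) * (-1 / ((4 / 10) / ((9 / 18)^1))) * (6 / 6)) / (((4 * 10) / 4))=-3 / 5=-0.60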